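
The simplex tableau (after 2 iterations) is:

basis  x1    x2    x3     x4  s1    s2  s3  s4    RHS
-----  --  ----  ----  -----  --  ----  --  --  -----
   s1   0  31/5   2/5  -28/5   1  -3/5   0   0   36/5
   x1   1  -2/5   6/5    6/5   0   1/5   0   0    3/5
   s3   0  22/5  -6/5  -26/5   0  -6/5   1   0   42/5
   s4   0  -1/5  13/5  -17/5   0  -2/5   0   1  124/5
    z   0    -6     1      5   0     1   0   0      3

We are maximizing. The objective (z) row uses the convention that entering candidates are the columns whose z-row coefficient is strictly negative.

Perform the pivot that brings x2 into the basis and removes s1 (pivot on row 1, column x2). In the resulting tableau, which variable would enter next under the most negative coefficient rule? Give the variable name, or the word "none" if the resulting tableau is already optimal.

x4

Pivot element 31/5. New z-row = old z-row − (-6)·(row 1/(31/5)).
Updated z-row coefficients: x1: 0, x2: 0, x3: 43/31, x4: -13/31, s1: 30/31, s2: 13/31, s3: 0, s4: 0.
The most negative is -13/31 in column x4, so x4 would enter next.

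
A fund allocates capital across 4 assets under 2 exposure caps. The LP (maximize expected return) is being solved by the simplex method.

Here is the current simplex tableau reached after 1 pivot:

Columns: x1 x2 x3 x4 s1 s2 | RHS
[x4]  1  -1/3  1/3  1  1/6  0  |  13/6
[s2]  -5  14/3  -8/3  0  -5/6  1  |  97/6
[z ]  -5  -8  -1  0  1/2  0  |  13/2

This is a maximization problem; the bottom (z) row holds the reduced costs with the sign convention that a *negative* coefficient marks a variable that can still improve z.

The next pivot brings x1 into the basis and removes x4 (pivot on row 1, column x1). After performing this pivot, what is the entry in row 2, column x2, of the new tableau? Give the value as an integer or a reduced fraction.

3

Pivot element is row 1, column x1: 1.
Normalize row 1: new (row 1, x2) = (-1/3)/1 = -1/3.
row 2 ← row 2 − (-5)·(new row 1): 14/3 − (-5)·(-1/3) = 3.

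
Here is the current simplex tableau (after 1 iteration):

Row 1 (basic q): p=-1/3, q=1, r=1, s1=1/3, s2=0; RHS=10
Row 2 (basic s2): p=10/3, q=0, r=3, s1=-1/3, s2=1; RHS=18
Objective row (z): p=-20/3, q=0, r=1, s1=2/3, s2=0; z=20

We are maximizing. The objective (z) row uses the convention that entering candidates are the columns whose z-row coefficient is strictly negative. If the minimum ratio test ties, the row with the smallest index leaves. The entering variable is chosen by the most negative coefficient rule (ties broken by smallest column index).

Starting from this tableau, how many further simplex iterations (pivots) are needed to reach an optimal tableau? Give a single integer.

pivot: p in, s2 out → z = 56
No improving column remains; optimal.

1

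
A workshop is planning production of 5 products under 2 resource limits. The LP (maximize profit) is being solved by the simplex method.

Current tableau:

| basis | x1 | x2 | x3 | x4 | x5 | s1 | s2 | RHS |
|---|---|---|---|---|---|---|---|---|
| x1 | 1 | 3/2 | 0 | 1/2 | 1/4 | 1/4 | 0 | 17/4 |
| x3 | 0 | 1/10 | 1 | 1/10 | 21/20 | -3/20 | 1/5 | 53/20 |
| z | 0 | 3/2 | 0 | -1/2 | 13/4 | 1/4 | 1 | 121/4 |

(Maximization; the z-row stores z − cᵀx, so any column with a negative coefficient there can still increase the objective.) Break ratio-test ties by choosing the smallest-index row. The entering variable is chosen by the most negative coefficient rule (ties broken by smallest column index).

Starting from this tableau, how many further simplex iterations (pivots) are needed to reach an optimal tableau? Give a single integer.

pivot: x4 in, x1 out → z = 69/2
No improving column remains; optimal.

1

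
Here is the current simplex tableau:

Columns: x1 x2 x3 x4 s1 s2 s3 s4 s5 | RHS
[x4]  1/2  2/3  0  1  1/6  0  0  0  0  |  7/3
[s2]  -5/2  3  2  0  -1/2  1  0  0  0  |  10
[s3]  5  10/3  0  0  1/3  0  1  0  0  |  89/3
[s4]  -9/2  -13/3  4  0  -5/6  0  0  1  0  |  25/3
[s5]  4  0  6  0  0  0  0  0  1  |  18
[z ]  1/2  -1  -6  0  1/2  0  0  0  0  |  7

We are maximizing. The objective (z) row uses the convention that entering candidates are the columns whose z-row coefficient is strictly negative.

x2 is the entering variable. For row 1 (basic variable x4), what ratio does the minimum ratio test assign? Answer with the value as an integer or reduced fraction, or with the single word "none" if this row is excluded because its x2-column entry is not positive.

7/2

Ratio = RHS / (x2 entry) = (7/3) / (2/3) = 7/2.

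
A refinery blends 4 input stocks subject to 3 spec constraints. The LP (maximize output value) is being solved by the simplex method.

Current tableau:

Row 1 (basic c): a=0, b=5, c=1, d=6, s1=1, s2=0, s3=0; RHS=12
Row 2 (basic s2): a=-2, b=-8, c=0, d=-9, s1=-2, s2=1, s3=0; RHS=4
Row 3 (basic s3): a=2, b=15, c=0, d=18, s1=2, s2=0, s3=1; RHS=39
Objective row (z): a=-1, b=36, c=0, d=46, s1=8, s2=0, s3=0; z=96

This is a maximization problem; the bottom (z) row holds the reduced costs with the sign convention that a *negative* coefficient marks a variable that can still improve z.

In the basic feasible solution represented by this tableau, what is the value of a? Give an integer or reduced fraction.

0

a is nonbasic (not in the basis column), so its value in the current BFS is 0.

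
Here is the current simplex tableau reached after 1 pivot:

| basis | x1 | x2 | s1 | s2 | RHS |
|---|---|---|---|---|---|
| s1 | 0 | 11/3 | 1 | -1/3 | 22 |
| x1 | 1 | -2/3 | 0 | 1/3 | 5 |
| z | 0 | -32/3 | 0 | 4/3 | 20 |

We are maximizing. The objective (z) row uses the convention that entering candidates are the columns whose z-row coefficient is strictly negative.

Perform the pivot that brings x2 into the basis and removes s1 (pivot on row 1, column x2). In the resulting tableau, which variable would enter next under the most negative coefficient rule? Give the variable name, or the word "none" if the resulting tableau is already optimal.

none

Pivot element 11/3. New z-row = old z-row − (-32/3)·(row 1/(11/3)).
Updated z-row coefficients: x1: 0, x2: 0, s1: 32/11, s2: 4/11.
No coefficient is strictly negative; the tableau after this pivot is optimal.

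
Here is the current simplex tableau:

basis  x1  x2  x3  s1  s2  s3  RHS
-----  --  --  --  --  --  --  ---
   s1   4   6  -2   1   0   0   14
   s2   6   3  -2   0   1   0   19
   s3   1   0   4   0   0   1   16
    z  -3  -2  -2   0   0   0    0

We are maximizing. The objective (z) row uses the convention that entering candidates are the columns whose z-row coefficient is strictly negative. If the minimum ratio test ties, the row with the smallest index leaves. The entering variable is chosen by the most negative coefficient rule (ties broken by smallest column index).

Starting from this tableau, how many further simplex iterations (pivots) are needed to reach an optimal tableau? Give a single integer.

3

pivot: x1 in, s2 out → z = 19/2
pivot: x3 in, s3 out → z = 239/13
pivot: x2 in, s1 out → z = 974/51
No improving column remains; optimal.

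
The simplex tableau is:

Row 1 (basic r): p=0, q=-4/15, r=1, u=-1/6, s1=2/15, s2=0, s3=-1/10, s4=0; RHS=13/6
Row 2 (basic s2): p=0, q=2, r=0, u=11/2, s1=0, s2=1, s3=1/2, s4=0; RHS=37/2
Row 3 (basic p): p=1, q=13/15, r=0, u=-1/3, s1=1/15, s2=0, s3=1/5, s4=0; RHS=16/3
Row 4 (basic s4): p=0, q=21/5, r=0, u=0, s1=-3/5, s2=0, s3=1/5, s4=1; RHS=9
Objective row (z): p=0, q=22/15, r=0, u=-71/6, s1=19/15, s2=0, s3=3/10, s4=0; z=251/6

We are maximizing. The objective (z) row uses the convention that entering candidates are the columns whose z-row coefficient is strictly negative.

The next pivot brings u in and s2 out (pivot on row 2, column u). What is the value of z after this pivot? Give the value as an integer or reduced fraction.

898/11

Minimum ratio for u: (37/2)/(11/2) = 37/11.
z changes by −(z-row coeff of u)·ratio = −(-71/6)·(37/11) = 2627/66.
New z = 251/6 + (2627/66) = 898/11.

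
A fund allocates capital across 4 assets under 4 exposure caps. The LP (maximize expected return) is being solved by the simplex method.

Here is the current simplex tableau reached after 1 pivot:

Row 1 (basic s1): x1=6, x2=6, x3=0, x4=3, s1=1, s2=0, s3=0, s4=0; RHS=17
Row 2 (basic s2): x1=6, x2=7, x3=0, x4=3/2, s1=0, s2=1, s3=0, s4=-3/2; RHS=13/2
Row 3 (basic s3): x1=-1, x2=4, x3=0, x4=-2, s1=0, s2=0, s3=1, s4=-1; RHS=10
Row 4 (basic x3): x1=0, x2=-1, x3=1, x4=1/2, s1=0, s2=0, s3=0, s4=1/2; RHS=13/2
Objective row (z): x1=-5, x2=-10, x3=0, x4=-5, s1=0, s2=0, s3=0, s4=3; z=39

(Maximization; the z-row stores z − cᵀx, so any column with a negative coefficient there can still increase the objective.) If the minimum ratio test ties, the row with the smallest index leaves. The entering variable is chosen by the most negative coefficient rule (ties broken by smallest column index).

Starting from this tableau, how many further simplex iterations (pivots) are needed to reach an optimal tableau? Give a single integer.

3

pivot: x2 in, s2 out → z = 338/7
pivot: x4 in, x2 out → z = 182/3
pivot: s4 in, s1 out → z = 190/3
No improving column remains; optimal.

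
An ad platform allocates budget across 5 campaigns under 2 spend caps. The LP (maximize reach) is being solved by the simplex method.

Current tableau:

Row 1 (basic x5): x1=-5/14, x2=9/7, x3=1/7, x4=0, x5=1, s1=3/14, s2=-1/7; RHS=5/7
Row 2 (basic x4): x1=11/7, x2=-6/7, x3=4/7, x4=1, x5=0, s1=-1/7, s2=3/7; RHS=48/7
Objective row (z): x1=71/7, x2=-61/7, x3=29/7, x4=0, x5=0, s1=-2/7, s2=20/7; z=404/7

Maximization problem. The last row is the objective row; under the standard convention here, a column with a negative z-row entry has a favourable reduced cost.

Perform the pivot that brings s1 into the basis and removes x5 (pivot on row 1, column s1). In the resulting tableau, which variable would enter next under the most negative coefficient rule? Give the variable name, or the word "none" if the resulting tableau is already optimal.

x2

Pivot element 3/14. New z-row = old z-row − (-2/7)·(row 1/(3/14)).
Updated z-row coefficients: x1: 29/3, x2: -7, x3: 13/3, x4: 0, x5: 4/3, s1: 0, s2: 8/3.
The most negative is -7 in column x2, so x2 would enter next.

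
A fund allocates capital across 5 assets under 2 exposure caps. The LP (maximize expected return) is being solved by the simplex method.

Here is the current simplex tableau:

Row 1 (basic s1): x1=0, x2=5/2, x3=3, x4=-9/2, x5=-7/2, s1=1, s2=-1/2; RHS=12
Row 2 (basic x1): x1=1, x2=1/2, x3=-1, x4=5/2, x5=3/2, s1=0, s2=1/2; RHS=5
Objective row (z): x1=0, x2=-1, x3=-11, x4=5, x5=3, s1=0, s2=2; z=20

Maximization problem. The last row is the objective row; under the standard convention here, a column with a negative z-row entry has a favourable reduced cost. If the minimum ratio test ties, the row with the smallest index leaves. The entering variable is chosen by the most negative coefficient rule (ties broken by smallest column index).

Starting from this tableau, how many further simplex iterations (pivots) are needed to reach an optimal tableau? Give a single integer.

3

pivot: x3 in, s1 out → z = 64
pivot: x4 in, x1 out → z = 335/2
pivot: x5 in, x4 out → z = 659/2
No improving column remains; optimal.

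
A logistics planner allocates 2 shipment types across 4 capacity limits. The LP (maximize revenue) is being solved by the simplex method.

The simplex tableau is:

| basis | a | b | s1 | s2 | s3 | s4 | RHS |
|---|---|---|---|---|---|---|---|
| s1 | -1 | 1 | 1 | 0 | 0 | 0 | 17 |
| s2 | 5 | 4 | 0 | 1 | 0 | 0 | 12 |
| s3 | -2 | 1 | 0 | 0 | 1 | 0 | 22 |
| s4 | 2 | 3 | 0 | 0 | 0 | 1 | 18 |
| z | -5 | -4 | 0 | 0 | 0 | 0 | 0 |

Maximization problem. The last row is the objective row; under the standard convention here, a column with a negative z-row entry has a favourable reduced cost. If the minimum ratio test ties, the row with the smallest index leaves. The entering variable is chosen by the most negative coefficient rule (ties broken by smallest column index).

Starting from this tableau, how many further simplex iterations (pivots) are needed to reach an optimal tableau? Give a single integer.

pivot: a in, s2 out → z = 12
No improving column remains; optimal.

1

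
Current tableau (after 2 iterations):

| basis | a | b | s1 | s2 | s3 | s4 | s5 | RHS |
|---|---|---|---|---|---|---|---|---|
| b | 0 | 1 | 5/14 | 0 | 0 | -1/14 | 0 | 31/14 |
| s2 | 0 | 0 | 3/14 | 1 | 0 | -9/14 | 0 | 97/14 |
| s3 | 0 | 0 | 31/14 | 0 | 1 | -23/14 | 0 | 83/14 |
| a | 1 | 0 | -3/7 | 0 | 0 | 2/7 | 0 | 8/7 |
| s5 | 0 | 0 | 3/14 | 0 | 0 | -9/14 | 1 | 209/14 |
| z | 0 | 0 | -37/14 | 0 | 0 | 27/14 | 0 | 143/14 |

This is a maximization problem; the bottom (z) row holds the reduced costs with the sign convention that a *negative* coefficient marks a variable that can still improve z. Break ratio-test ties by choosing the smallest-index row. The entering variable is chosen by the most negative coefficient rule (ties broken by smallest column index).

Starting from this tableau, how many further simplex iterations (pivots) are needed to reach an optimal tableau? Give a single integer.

pivot: s1 in, s3 out → z = 536/31
pivot: s4 in, b out → z = 35/2
No improving column remains; optimal.

2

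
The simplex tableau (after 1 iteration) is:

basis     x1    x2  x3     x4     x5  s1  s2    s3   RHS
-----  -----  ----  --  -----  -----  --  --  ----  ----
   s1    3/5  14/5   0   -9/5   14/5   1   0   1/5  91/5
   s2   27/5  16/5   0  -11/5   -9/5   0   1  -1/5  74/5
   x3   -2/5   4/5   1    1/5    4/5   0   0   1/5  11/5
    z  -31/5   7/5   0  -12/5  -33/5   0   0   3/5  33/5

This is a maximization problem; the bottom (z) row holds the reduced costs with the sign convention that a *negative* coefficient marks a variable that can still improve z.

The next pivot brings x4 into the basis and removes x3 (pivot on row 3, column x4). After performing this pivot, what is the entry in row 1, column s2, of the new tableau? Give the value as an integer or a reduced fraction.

Pivot element is row 3, column x4: 1/5.
Normalize row 3: new (row 3, s2) = 0/(1/5) = 0.
row 1 ← row 1 − (-9/5)·(new row 3): 0 − (-9/5)·0 = 0.

0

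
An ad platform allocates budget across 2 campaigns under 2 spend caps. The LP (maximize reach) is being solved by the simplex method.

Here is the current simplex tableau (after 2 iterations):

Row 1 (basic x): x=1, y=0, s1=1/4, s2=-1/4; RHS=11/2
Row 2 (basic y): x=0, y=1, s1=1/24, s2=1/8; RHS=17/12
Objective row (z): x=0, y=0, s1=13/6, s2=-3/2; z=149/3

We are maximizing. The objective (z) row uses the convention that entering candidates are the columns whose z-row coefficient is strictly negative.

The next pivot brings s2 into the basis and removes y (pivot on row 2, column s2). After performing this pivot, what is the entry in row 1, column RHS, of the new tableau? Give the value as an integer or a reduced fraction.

25/3

Pivot element is row 2, column s2: 1/8.
Normalize row 2: new (row 2, RHS) = (17/12)/(1/8) = 34/3.
row 1 ← row 1 − (-1/4)·(new row 2): 11/2 − (-1/4)·(34/3) = 25/3.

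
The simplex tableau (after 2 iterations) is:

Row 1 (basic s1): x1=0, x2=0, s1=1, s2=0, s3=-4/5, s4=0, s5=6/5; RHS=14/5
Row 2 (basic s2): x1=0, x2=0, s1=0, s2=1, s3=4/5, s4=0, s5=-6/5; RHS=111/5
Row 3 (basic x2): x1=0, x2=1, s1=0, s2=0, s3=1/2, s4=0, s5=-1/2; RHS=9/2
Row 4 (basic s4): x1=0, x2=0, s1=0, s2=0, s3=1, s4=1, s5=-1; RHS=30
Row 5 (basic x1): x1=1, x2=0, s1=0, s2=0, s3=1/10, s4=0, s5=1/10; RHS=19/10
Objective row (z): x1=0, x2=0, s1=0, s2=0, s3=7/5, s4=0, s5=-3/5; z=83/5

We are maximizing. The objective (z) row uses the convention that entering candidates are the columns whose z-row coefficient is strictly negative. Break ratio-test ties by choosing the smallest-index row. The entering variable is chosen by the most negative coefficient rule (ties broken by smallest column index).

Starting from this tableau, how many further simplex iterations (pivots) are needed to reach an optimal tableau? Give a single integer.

1

pivot: s5 in, s1 out → z = 18
No improving column remains; optimal.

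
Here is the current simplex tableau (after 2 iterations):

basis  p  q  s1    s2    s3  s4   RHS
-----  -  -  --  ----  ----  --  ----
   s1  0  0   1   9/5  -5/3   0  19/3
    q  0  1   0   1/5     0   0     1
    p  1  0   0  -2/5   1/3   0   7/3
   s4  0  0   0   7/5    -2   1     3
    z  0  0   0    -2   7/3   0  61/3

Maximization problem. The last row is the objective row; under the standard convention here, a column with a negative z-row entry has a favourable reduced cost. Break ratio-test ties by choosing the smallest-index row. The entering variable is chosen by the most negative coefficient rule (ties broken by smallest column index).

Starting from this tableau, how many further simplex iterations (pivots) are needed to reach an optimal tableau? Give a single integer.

2

pivot: s2 in, s4 out → z = 517/21
pivot: s3 in, q out → z = 77/3
No improving column remains; optimal.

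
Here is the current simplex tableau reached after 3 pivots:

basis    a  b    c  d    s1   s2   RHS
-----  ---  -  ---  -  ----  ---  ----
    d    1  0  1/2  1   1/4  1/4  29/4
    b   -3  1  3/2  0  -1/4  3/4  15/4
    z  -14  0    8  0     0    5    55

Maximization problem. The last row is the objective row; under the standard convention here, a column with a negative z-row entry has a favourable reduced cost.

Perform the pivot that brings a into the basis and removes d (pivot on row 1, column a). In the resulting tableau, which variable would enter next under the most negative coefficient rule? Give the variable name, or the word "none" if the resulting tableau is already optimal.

none

Pivot element 1. New z-row = old z-row − (-14)·(row 1/1).
Updated z-row coefficients: a: 0, b: 0, c: 15, d: 14, s1: 7/2, s2: 17/2.
No coefficient is strictly negative; the tableau after this pivot is optimal.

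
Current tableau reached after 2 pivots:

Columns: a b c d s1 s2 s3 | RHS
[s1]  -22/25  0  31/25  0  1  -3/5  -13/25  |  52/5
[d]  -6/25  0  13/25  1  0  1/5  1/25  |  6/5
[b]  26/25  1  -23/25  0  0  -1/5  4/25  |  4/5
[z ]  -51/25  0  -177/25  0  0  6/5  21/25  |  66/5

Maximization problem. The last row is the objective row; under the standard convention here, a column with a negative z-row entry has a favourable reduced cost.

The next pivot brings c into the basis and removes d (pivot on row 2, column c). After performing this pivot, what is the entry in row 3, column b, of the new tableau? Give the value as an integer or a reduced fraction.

1

Pivot element is row 2, column c: 13/25.
Normalize row 2: new (row 2, b) = 0/(13/25) = 0.
row 3 ← row 3 − (-23/25)·(new row 2): 1 − (-23/25)·0 = 1.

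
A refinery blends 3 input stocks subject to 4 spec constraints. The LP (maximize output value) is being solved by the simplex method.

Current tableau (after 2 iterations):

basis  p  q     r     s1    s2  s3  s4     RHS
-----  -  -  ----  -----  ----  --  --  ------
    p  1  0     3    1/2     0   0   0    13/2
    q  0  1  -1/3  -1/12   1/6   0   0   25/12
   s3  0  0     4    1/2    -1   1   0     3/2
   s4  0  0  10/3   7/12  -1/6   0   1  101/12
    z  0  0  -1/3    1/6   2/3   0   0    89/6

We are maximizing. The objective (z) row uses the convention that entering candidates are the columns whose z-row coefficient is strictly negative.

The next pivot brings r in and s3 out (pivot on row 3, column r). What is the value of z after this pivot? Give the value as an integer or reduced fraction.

359/24

Minimum ratio for r: (3/2)/4 = 3/8.
z changes by −(z-row coeff of r)·ratio = −(-1/3)·(3/8) = 1/8.
New z = 89/6 + (1/8) = 359/24.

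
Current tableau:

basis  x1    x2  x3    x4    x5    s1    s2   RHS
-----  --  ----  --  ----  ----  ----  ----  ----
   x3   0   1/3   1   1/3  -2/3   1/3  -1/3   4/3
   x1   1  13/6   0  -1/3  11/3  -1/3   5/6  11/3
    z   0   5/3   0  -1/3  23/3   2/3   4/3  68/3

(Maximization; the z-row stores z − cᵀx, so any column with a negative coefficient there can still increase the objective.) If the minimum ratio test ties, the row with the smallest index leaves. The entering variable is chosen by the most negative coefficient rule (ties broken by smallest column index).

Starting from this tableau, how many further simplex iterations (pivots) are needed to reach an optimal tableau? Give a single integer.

pivot: x4 in, x3 out → z = 24
No improving column remains; optimal.

1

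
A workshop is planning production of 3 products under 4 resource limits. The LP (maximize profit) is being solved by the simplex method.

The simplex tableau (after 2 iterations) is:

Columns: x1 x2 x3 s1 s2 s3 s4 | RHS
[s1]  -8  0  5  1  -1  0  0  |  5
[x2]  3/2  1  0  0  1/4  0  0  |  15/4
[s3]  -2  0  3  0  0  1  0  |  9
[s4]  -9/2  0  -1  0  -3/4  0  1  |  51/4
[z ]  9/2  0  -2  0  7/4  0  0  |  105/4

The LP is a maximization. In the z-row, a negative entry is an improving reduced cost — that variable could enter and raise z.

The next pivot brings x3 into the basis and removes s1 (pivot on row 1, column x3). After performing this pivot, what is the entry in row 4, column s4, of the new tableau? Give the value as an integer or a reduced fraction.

1

Pivot element is row 1, column x3: 5.
Normalize row 1: new (row 1, s4) = 0/5 = 0.
row 4 ← row 4 − (-1)·(new row 1): 1 − (-1)·0 = 1.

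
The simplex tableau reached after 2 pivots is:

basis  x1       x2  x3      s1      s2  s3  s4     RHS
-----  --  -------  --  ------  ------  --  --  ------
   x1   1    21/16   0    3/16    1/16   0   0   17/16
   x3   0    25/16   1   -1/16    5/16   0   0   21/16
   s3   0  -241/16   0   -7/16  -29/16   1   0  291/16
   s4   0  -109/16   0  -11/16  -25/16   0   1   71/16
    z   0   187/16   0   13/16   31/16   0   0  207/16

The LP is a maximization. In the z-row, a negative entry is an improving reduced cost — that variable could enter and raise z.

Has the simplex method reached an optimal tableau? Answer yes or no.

yes

No objective-row coefficient is strictly negative, so no entering variable exists; the tableau is optimal.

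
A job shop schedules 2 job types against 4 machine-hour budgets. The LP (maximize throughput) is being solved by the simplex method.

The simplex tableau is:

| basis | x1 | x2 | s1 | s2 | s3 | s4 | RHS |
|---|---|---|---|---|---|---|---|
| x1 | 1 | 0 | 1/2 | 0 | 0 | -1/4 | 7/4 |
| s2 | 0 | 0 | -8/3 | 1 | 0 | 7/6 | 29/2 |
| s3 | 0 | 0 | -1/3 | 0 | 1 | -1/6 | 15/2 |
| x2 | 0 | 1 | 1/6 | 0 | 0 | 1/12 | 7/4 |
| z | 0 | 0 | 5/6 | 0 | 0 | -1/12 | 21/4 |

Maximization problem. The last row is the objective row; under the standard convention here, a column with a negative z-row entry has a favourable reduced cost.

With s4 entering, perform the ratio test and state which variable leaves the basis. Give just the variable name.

Ratios: row 1 (x1): entry -1/4 ≤ 0, skip; row 2 (s2): (29/2)/(7/6) = 87/7; row 3 (s3): entry -1/6 ≤ 0, skip; row 4 (x2): (7/4)/(1/12) = 21.
Minimum ratio 87/7 is in the s2 row, so s2 leaves.

s2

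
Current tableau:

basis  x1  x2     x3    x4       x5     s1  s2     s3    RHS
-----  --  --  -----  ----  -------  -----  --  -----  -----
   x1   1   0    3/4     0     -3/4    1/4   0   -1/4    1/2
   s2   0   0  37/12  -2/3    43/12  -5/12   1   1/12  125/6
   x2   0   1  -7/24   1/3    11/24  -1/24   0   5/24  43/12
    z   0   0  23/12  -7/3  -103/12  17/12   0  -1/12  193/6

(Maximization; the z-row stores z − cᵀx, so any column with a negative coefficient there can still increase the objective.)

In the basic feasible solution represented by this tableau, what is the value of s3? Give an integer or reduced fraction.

0

s3 is nonbasic (not in the basis column), so its value in the current BFS is 0.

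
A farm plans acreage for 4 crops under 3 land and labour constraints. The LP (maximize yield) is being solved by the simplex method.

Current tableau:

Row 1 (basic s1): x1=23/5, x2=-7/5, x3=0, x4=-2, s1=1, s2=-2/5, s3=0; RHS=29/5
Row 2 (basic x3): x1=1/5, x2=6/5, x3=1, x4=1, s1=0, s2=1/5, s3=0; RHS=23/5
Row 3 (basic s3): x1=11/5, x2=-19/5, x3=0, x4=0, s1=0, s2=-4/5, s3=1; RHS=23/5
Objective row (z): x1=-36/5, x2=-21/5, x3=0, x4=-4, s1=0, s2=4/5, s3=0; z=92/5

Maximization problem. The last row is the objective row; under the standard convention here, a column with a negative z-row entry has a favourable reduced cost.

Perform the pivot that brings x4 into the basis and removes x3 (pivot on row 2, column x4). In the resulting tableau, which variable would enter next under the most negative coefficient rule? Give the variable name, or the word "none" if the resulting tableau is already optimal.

Pivot element 1. New z-row = old z-row − (-4)·(row 2/1).
Updated z-row coefficients: x1: -32/5, x2: 3/5, x3: 4, x4: 0, s1: 0, s2: 8/5, s3: 0.
The most negative is -32/5 in column x1, so x1 would enter next.

x1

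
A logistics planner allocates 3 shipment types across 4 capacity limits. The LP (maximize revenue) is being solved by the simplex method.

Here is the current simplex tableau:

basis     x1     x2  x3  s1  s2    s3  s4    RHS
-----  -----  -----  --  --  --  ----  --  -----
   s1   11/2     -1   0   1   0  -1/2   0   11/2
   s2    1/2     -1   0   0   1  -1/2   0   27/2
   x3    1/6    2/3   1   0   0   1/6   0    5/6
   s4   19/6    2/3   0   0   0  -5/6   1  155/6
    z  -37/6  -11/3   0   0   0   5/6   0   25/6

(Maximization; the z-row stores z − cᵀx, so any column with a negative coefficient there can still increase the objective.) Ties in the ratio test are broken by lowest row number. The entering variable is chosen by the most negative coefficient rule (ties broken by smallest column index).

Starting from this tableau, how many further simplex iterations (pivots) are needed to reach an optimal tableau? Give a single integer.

2

pivot: x1 in, s1 out → z = 31/3
pivot: x2 in, x3 out → z = 343/23
No improving column remains; optimal.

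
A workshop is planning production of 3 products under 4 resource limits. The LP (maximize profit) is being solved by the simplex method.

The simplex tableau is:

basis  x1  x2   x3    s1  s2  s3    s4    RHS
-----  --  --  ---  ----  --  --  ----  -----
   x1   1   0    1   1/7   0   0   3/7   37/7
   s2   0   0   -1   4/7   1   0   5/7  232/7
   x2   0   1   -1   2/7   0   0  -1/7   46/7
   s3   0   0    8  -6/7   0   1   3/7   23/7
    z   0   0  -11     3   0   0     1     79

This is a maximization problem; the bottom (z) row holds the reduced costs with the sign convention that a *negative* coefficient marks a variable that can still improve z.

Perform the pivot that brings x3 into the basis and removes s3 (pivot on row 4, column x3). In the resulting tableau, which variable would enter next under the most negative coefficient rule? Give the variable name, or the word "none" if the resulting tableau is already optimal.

Pivot element 8. New z-row = old z-row − (-11)·(row 4/8).
Updated z-row coefficients: x1: 0, x2: 0, x3: 0, s1: 51/28, s2: 0, s3: 11/8, s4: 89/56.
No coefficient is strictly negative; the tableau after this pivot is optimal.

none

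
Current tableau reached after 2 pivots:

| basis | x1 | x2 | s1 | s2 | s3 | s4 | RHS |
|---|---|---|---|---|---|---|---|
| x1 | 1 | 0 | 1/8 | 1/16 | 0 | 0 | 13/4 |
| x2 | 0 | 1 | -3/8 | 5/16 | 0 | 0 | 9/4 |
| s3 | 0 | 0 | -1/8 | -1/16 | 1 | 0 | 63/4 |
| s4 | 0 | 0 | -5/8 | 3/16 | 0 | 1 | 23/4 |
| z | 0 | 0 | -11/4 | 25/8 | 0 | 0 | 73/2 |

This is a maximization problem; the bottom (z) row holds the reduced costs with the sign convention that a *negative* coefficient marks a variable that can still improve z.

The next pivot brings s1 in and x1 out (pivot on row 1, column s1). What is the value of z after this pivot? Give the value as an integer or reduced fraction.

Minimum ratio for s1: (13/4)/(1/8) = 26.
z changes by −(z-row coeff of s1)·ratio = −(-11/4)·26 = 143/2.
New z = 73/2 + (143/2) = 108.

108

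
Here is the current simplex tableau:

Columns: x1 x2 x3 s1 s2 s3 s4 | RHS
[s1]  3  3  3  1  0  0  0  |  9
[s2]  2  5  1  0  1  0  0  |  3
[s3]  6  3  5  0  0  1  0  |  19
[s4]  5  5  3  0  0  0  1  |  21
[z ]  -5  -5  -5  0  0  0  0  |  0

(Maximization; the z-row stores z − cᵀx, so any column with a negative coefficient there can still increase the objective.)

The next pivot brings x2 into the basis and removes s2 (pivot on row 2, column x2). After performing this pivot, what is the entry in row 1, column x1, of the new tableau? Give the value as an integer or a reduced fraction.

Pivot element is row 2, column x2: 5.
Normalize row 2: new (row 2, x1) = 2/5 = 2/5.
row 1 ← row 1 − 3·(new row 2): 3 − 3·(2/5) = 9/5.

9/5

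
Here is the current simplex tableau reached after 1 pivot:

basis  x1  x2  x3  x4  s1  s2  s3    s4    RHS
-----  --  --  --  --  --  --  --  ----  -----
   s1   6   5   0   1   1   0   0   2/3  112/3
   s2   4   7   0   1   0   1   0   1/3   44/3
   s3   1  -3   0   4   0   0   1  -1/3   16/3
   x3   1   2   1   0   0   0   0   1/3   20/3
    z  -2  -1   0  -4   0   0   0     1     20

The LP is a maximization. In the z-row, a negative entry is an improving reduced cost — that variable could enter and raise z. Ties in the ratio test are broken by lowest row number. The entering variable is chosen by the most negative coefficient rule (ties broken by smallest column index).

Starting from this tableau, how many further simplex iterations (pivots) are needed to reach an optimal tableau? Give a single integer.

pivot: x4 in, s3 out → z = 76/3
pivot: x2 in, s2 out → z = 2996/93
No improving column remains; optimal.

2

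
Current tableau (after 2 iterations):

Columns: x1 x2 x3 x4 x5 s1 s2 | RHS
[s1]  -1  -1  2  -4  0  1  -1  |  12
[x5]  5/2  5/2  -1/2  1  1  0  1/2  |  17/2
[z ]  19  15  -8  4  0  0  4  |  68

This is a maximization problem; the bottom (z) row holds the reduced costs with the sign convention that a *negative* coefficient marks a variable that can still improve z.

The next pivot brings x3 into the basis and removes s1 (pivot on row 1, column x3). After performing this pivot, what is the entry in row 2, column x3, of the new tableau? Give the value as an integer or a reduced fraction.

0

Pivot element is row 1, column x3: 2.
Normalize row 1: new (row 1, x3) = 2/2 = 1.
row 2 ← row 2 − (-1/2)·(new row 1): -1/2 − (-1/2)·1 = 0.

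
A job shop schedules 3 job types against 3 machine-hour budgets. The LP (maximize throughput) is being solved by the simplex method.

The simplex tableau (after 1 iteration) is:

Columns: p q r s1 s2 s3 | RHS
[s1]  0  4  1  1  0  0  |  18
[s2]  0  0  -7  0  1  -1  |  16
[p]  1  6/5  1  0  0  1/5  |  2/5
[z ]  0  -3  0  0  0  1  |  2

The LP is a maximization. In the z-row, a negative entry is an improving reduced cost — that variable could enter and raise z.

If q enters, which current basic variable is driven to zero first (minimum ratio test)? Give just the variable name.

Ratios: row 1 (s1): 18/4 = 9/2; row 2 (s2): entry 0 ≤ 0, skip; row 3 (p): (2/5)/(6/5) = 1/3.
Minimum ratio 1/3 is in the p row, so p leaves.

p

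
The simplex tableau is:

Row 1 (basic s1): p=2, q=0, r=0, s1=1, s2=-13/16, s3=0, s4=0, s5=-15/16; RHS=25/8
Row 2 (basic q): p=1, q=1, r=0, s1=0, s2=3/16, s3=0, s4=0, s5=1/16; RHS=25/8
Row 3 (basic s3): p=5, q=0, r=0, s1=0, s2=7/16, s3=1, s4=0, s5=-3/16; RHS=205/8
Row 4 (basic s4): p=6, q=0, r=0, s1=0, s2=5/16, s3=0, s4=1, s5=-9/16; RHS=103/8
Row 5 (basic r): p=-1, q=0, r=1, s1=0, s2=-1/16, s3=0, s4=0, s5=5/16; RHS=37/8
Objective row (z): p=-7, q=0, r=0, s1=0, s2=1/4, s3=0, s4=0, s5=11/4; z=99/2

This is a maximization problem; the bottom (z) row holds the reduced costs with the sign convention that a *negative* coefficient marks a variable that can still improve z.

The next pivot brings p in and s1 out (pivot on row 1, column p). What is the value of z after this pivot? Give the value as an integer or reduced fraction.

Minimum ratio for p: (25/8)/2 = 25/16.
z changes by −(z-row coeff of p)·ratio = −(-7)·(25/16) = 175/16.
New z = 99/2 + (175/16) = 967/16.

967/16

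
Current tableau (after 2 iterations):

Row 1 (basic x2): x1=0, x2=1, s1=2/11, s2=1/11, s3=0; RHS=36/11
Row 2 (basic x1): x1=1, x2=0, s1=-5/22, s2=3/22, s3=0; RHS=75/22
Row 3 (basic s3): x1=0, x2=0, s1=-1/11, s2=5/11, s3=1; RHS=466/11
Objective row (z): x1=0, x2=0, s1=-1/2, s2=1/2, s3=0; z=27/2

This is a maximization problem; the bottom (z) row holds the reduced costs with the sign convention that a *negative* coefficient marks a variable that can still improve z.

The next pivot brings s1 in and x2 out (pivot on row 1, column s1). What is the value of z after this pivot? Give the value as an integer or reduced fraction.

Minimum ratio for s1: (36/11)/(2/11) = 18.
z changes by −(z-row coeff of s1)·ratio = −(-1/2)·18 = 9.
New z = 27/2 + 9 = 45/2.

45/2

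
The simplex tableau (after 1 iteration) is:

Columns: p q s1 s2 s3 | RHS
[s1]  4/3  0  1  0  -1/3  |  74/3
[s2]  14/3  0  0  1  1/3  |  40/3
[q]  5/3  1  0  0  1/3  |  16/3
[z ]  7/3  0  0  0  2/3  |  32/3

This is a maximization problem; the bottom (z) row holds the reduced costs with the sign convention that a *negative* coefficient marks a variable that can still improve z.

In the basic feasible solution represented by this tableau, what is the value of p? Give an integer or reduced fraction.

0

p is nonbasic (not in the basis column), so its value in the current BFS is 0.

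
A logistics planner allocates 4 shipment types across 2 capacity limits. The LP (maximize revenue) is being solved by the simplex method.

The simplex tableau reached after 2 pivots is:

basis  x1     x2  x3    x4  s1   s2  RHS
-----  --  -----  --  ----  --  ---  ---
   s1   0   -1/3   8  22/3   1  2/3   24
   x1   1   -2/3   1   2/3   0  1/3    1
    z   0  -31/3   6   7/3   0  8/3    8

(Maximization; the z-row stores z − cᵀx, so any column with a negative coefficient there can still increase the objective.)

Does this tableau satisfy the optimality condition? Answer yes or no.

no

Column x2 has objective-row coefficient -31/3, which is negative; an improving pivot exists, so not yet optimal.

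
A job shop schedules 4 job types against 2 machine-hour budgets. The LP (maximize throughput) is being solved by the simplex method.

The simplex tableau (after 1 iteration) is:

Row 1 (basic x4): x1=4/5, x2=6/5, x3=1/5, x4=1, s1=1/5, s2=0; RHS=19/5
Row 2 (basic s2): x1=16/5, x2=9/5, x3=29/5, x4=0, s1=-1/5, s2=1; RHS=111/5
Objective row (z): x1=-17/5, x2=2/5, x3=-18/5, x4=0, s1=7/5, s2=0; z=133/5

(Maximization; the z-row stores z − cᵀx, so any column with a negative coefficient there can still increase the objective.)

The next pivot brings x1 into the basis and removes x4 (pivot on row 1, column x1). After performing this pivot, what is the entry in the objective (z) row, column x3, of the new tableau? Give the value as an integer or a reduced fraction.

-11/4

Pivot element is row 1, column x1: 4/5.
Normalize row 1: new (row 1, x3) = (1/5)/(4/5) = 1/4.
z-row ← z-row − (-17/5)·(new row 1): -18/5 − (-17/5)·(1/4) = -11/4.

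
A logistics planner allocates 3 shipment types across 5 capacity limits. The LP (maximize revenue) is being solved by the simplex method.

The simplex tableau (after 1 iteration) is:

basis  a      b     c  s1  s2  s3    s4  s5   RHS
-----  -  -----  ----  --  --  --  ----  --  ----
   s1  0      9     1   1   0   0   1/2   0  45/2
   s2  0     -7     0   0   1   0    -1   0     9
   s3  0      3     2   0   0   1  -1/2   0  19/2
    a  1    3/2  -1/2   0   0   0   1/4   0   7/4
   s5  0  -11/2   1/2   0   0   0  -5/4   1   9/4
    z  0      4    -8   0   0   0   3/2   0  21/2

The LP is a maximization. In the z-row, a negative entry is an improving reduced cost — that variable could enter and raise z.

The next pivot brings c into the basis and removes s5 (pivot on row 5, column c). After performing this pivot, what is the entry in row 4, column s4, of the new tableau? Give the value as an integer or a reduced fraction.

Pivot element is row 5, column c: 1/2.
Normalize row 5: new (row 5, s4) = (-5/4)/(1/2) = -5/2.
row 4 ← row 4 − (-1/2)·(new row 5): 1/4 − (-1/2)·(-5/2) = -1.

-1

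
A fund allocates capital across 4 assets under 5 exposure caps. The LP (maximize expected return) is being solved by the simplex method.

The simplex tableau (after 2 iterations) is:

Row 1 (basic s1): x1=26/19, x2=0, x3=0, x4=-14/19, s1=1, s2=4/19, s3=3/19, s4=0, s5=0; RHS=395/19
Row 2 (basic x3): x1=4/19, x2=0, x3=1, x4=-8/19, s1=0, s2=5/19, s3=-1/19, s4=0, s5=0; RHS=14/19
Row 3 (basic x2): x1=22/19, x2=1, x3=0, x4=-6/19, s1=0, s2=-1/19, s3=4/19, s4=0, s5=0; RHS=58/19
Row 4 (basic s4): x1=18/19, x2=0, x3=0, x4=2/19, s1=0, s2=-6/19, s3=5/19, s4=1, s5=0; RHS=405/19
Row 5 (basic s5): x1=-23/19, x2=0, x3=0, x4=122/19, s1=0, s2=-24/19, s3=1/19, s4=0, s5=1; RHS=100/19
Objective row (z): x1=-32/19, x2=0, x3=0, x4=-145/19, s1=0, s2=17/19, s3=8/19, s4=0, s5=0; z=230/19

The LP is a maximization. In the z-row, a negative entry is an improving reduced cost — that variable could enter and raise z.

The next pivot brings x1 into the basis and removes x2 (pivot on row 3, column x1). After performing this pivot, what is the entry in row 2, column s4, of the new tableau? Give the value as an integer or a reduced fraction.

0

Pivot element is row 3, column x1: 22/19.
Normalize row 3: new (row 3, s4) = 0/(22/19) = 0.
row 2 ← row 2 − (4/19)·(new row 3): 0 − (4/19)·0 = 0.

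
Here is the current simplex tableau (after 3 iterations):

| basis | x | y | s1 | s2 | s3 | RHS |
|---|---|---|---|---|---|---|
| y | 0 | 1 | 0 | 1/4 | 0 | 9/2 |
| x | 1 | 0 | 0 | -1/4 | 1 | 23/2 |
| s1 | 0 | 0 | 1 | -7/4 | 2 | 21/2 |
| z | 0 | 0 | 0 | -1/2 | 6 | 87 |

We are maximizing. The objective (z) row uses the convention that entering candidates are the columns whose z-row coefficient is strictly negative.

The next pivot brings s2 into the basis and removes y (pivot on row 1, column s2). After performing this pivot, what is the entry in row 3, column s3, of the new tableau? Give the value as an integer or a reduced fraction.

2

Pivot element is row 1, column s2: 1/4.
Normalize row 1: new (row 1, s3) = 0/(1/4) = 0.
row 3 ← row 3 − (-7/4)·(new row 1): 2 − (-7/4)·0 = 2.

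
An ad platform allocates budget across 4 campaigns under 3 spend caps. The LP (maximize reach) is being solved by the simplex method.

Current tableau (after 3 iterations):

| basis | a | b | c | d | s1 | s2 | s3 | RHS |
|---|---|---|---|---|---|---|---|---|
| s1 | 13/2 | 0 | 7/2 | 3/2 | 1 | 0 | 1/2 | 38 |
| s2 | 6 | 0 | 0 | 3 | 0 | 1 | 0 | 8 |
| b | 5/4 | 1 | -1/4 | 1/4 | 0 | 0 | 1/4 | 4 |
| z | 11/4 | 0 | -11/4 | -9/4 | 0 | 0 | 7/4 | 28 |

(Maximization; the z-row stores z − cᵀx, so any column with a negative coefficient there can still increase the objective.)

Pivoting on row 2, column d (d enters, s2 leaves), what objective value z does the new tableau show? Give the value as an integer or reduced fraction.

Minimum ratio for d: 8/3 = 8/3.
z changes by −(z-row coeff of d)·ratio = −(-9/4)·(8/3) = 6.
New z = 28 + 6 = 34.

34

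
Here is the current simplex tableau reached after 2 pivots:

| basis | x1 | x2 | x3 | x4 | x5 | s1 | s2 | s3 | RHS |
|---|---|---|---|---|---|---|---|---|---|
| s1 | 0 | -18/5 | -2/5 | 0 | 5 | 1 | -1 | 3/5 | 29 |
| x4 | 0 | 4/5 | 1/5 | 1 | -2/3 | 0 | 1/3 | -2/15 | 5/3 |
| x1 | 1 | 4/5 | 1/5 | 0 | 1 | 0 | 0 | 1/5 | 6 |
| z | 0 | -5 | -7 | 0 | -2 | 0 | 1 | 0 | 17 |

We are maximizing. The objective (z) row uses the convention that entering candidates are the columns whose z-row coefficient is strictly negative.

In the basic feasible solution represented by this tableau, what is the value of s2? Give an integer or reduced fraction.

s2 is nonbasic (not in the basis column), so its value in the current BFS is 0.

0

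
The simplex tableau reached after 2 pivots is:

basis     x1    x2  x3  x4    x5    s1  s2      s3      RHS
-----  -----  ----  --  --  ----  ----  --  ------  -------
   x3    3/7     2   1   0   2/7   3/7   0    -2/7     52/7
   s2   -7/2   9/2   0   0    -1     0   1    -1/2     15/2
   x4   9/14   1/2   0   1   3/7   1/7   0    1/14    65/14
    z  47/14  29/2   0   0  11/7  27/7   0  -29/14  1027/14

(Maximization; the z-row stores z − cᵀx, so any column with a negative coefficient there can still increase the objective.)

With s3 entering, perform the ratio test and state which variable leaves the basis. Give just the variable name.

Ratios: row 1 (x3): entry -2/7 ≤ 0, skip; row 2 (s2): entry -1/2 ≤ 0, skip; row 3 (x4): (65/14)/(1/14) = 65.
Minimum ratio 65 is in the x4 row, so x4 leaves.

x4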